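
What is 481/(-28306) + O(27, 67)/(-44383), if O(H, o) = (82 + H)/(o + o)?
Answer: -715936809/42086224133 ≈ -0.017011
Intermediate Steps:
O(H, o) = (82 + H)/(2*o) (O(H, o) = (82 + H)/((2*o)) = (82 + H)*(1/(2*o)) = (82 + H)/(2*o))
481/(-28306) + O(27, 67)/(-44383) = 481/(-28306) + ((1/2)*(82 + 27)/67)/(-44383) = 481*(-1/28306) + ((1/2)*(1/67)*109)*(-1/44383) = -481/28306 + (109/134)*(-1/44383) = -481/28306 - 109/5947322 = -715936809/42086224133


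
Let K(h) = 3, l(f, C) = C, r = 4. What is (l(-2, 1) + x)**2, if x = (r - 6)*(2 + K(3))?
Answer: 81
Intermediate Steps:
x = -10 (x = (4 - 6)*(2 + 3) = -2*5 = -10)
(l(-2, 1) + x)**2 = (1 - 10)**2 = (-9)**2 = 81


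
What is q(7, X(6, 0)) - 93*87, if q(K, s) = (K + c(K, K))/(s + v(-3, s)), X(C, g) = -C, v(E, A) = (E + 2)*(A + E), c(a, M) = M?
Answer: -24259/3 ≈ -8086.3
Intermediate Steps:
v(E, A) = (2 + E)*(A + E)
q(K, s) = 2*K/3 (q(K, s) = (K + K)/(s + ((-3)² + 2*s + 2*(-3) + s*(-3))) = (2*K)/(s + (9 + 2*s - 6 - 3*s)) = (2*K)/(s + (3 - s)) = (2*K)/3 = (2*K)*(⅓) = 2*K/3)
q(7, X(6, 0)) - 93*87 = (⅔)*7 - 93*87 = 14/3 - 8091 = -24259/3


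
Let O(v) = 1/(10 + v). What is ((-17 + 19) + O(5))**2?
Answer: 961/225 ≈ 4.2711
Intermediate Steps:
((-17 + 19) + O(5))**2 = ((-17 + 19) + 1/(10 + 5))**2 = (2 + 1/15)**2 = (31/15)**2 = 961/225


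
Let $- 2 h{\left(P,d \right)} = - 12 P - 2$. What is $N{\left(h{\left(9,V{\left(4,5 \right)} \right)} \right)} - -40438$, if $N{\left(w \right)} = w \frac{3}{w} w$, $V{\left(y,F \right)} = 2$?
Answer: $40603$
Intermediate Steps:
$h{\left(P,d \right)} = 1 + 6 P$ ($h{\left(P,d \right)} = - \frac{- 12 P - 2}{2} = - \frac{-2 - 12 P}{2} = 1 + 6 P$)
$N{\left(w \right)} = 3 w$
$N{\left(h{\left(9,V{\left(4,5 \right)} \right)} \right)} - -40438 = 3 \left(1 + 6 \cdot 9\right) - -40438 = 3 \left(1 + 54\right) + 40438 = 3 \cdot 55 + 40438 = 165 + 40438 = 40603$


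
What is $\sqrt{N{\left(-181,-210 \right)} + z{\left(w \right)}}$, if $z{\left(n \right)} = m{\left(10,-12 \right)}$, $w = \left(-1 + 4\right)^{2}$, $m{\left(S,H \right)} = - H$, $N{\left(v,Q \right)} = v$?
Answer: $13 i \approx 13.0 i$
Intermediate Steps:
$w = 9$ ($w = 3^{2} = 9$)
$z{\left(n \right)} = 12$ ($z{\left(n \right)} = \left(-1\right) \left(-12\right) = 12$)
$\sqrt{N{\left(-181,-210 \right)} + z{\left(w \right)}} = \sqrt{-181 + 12} = \sqrt{-169} = 13 i$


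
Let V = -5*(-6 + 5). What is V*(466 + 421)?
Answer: 4435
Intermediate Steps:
V = 5 (V = -5*(-1) = 5)
V*(466 + 421) = 5*(466 + 421) = 5*887 = 4435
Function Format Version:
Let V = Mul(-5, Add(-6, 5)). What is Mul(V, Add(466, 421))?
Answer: 4435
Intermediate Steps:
V = 5 (V = Mul(-5, -1) = 5)
Mul(V, Add(466, 421)) = Mul(5, Add(466, 421)) = Mul(5, 887) = 4435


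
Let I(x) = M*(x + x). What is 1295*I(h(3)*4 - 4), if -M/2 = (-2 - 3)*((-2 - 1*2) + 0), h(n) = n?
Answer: -828800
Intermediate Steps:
M = -40 (M = -2*(-2 - 3)*((-2 - 1*2) + 0) = -(-10)*((-2 - 2) + 0) = -(-10)*(-4 + 0) = -(-10)*(-4) = -2*20 = -40)
I(x) = -80*x (I(x) = -40*(x + x) = -80*x)
1295*I(h(3)*4 - 4) = 1295*(-80*(3*4 - 4)) = 1295*(-80*(12 - 4)) = 1295*(-80*8) = 1295*(-640) = -828800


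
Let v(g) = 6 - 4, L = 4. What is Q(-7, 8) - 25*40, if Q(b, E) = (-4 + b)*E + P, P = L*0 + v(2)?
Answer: -1086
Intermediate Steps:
v(g) = 2
P = 2 (P = 4*0 + 2 = 0 + 2 = 2)
Q(b, E) = 2 + E*(-4 + b) (Q(b, E) = (-4 + b)*E + 2 = E*(-4 + b) + 2 = 2 + E*(-4 + b))
Q(-7, 8) - 25*40 = (2 - 4*8 + 8*(-7)) - 25*40 = (2 - 32 - 56) - 1000 = -86 - 1000 = -1086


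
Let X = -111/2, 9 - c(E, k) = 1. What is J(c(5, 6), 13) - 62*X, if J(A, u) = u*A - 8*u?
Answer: 3441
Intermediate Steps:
c(E, k) = 8 (c(E, k) = 9 - 1*1 = 9 - 1 = 8)
X = -111/2 (X = -111*½ = -111/2 ≈ -55.500)
J(A, u) = -8*u + A*u (J(A, u) = A*u - 8*u = -8*u + A*u)
J(c(5, 6), 13) - 62*X = 13*(-8 + 8) - 62*(-111/2) = 13*0 + 3441 = 0 + 3441 = 3441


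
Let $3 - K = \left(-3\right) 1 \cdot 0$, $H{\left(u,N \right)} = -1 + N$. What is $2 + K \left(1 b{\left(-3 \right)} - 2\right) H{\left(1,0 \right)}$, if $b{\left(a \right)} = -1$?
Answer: $11$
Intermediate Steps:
$K = 3$ ($K = 3 - \left(-3\right) 1 \cdot 0 = 3 - \left(-3\right) 0 = 3 - 0 = 3 + 0 = 3$)
$2 + K \left(1 b{\left(-3 \right)} - 2\right) H{\left(1,0 \right)} = 2 + 3 \left(1 \left(-1\right) - 2\right) \left(-1 + 0\right) = 2 + 3 \left(-1 - 2\right) \left(-1\right) = 2 + 3 \left(\left(-3\right) \left(-1\right)\right) = 2 + 3 \cdot 3 = 2 + 9 = 11$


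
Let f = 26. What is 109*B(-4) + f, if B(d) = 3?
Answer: 353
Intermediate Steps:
109*B(-4) + f = 109*3 + 26 = 327 + 26 = 353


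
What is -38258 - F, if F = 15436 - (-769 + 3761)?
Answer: -50702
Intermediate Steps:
F = 12444 (F = 15436 - 1*2992 = 15436 - 2992 = 12444)
-38258 - F = -38258 - 1*12444 = -38258 - 12444 = -50702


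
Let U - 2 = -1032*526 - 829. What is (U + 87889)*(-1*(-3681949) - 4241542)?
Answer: 255045701610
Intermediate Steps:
U = -543659 (U = 2 + (-1032*526 - 829) = 2 + (-542832 - 829) = 2 - 543661 = -543659)
(U + 87889)*(-1*(-3681949) - 4241542) = (-543659 + 87889)*(-1*(-3681949) - 4241542) = -455770*(3681949 - 4241542) = -455770*(-559593) = 255045701610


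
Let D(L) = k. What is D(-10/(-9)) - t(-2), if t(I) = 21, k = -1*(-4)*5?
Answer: -1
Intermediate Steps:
k = 20 (k = 4*5 = 20)
D(L) = 20
D(-10/(-9)) - t(-2) = 20 - 1*21 = 20 - 21 = -1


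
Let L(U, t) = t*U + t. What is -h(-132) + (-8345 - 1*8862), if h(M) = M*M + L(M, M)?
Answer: -51923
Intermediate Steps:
L(U, t) = t + U*t (L(U, t) = U*t + t = t + U*t)
h(M) = M² + M*(1 + M) (h(M) = M*M + M*(1 + M) = M² + M*(1 + M))
-h(-132) + (-8345 - 1*8862) = -(-132)*(1 + 2*(-132)) + (-8345 - 1*8862) = -(-132)*(1 - 264) + (-8345 - 8862) = -(-132)*(-263) - 17207 = -1*34716 - 17207 = -34716 - 17207 = -51923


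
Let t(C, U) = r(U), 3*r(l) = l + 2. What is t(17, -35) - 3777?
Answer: -3788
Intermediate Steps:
r(l) = 2/3 + l/3 (r(l) = (l + 2)/3 = (2 + l)/3 = 2/3 + l/3)
t(C, U) = 2/3 + U/3
t(17, -35) - 3777 = (2/3 + (1/3)*(-35)) - 3777 = (2/3 - 35/3) - 3777 = -11 - 3777 = -3788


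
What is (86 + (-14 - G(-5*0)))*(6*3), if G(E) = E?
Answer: 1296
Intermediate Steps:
(86 + (-14 - G(-5*0)))*(6*3) = (86 + (-14 - (-5)*0))*(6*3) = (86 + (-14 - 1*0))*18 = (86 + (-14 + 0))*18 = (86 - 14)*18 = 72*18 = 1296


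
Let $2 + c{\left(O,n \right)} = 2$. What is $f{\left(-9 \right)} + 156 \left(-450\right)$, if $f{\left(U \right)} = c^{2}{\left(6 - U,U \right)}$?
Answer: $-70200$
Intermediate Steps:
$c{\left(O,n \right)} = 0$ ($c{\left(O,n \right)} = -2 + 2 = 0$)
$f{\left(U \right)} = 0$ ($f{\left(U \right)} = 0^{2} = 0$)
$f{\left(-9 \right)} + 156 \left(-450\right) = 0 + 156 \left(-450\right) = 0 - 70200 = -70200$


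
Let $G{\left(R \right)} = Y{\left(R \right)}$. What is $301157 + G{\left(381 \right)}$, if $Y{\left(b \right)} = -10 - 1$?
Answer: $301146$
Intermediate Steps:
$Y{\left(b \right)} = -11$ ($Y{\left(b \right)} = -10 - 1 = -11$)
$G{\left(R \right)} = -11$
$301157 + G{\left(381 \right)} = 301157 - 11 = 301146$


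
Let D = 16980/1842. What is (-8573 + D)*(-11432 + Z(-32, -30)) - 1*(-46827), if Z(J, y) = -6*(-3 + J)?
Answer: 29517922871/307 ≈ 9.6150e+7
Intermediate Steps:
Z(J, y) = 18 - 6*J
D = 2830/307 (D = 16980*(1/1842) = 2830/307 ≈ 9.2182)
(-8573 + D)*(-11432 + Z(-32, -30)) - 1*(-46827) = (-8573 + 2830/307)*(-11432 + (18 - 6*(-32))) - 1*(-46827) = -2629081*(-11432 + (18 + 192))/307 + 46827 = -2629081*(-11432 + 210)/307 + 46827 = -2629081/307*(-11222) + 46827 = 29503546982/307 + 46827 = 29517922871/307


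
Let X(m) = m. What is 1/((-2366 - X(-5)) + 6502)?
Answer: 1/4141 ≈ 0.00024149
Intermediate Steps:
1/((-2366 - X(-5)) + 6502) = 1/((-2366 - 1*(-5)) + 6502) = 1/((-2366 + 5) + 6502) = 1/(-2361 + 6502) = 1/4141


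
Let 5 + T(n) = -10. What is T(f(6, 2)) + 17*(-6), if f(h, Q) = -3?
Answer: -117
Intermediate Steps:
T(n) = -15 (T(n) = -5 - 10 = -15)
T(f(6, 2)) + 17*(-6) = -15 + 17*(-6) = -15 - 102 = -117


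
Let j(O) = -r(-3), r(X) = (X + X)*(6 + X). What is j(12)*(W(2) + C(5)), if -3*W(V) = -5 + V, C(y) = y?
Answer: 108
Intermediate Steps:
W(V) = 5/3 - V/3 (W(V) = -(-5 + V)/3 = 5/3 - V/3)
r(X) = 2*X*(6 + X) (r(X) = (2*X)*(6 + X) = 2*X*(6 + X))
j(O) = 18 (j(O) = -2*(-3)*(6 - 3) = -2*(-3)*3 = -1*(-18) = 18)
j(12)*(W(2) + C(5)) = 18*((5/3 - ⅓*2) + 5) = 18*((5/3 - ⅔) + 5) = 18*(1 + 5) = 18*6 = 108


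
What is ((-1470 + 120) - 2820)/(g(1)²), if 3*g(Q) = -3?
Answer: -4170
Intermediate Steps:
g(Q) = -1 (g(Q) = (⅓)*(-3) = -1)
((-1470 + 120) - 2820)/(g(1)²) = ((-1470 + 120) - 2820)/((-1)²) = (-1350 - 2820)/1 = -4170*1 = -4170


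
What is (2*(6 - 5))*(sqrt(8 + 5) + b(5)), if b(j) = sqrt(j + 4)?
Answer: 6 + 2*sqrt(13) ≈ 13.211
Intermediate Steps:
b(j) = sqrt(4 + j)
(2*(6 - 5))*(sqrt(8 + 5) + b(5)) = (2*(6 - 5))*(sqrt(8 + 5) + sqrt(4 + 5)) = (2*1)*(sqrt(13) + sqrt(9)) = 2*(sqrt(13) + 3) = 2*(3 + sqrt(13)) = 6 + 2*sqrt(13)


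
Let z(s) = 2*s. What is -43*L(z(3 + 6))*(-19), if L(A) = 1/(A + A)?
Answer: 817/36 ≈ 22.694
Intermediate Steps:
L(A) = 1/(2*A)
-43*L(z(3 + 6))*(-19) = -43/(2*(2*(3 + 6)))*(-19) = -43/(2*(2*9))*(-19) = -43/(2*18)*(-19) = -43*1/36*(-19) = -43/36*(-19) = 817/36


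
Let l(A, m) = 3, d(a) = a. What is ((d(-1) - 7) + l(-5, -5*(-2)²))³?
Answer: -125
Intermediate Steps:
((d(-1) - 7) + l(-5, -5*(-2)²))³ = ((-1 - 7) + 3)³ = (-8 + 3)³ = (-5)³ = -125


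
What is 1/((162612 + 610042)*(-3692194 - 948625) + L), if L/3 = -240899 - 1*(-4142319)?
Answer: -1/3585735659366 ≈ -2.7888e-13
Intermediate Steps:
L = 11704260 (L = 3*(-240899 - 1*(-4142319)) = 3*(-240899 + 4142319) = 3*3901420 = 11704260)
1/((162612 + 610042)*(-3692194 - 948625) + L) = 1/((162612 + 610042)*(-3692194 - 948625) + 11704260) = 1/(772654*(-4640819) + 11704260) = 1/(-3585747363626 + 11704260) = 1/(-3585735659366) = -1/3585735659366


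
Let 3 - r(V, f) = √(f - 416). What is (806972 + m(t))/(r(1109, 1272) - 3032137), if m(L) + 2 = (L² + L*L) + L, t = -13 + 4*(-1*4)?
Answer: -408642215247/1532306098850 + 269541*√214/1532306098850 ≈ -0.26668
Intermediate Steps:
r(V, f) = 3 - √(-416 + f) (r(V, f) = 3 - √(f - 416) = 3 - √(-416 + f))
t = -29 (t = -13 + 4*(-4) = -13 - 16 = -29)
m(L) = -2 + L + 2*L² (m(L) = -2 + ((L² + L*L) + L) = -2 + ((L² + L²) + L) = -2 + (2*L² + L) = -2 + (L + 2*L²) = -2 + L + 2*L²)
(806972 + m(t))/(r(1109, 1272) - 3032137) = (806972 + (-2 - 29 + 2*(-29)²))/((3 - √(-416 + 1272)) - 3032137) = (806972 + (-2 - 29 + 2*841))/((3 - √856) - 3032137) = (806972 + (-2 - 29 + 1682))/((3 - 2*√214) - 3032137) = (806972 + 1651)/((3 - 2*√214) - 3032137) = 808623/(-3032134 - 2*√214)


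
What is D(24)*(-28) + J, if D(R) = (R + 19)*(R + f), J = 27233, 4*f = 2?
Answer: -2265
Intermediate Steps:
f = ½ (f = (¼)*2 = ½ ≈ 0.50000)
D(R) = (½ + R)*(19 + R) (D(R) = (R + 19)*(R + ½) = (19 + R)*(½ + R) = (½ + R)*(19 + R))
D(24)*(-28) + J = (19/2 + 24² + (39/2)*24)*(-28) + 27233 = (19/2 + 576 + 468)*(-28) + 27233 = (2107/2)*(-28) + 27233 = -29498 + 27233 = -2265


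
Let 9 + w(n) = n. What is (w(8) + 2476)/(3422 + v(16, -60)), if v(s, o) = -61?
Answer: 2475/3361 ≈ 0.73639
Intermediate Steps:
w(n) = -9 + n
(w(8) + 2476)/(3422 + v(16, -60)) = ((-9 + 8) + 2476)/(3422 - 61) = (-1 + 2476)/3361 = 2475*(1/3361) = 2475/3361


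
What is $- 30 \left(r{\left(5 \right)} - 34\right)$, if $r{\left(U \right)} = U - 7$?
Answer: $1080$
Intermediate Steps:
$r{\left(U \right)} = -7 + U$
$- 30 \left(r{\left(5 \right)} - 34\right) = - 30 \left(\left(-7 + 5\right) - 34\right) = - 30 \left(-2 - 34\right) = \left(-30\right) \left(-36\right) = 1080$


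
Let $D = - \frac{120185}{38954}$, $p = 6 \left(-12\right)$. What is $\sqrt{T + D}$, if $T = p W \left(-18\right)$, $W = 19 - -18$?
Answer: $\frac{\sqrt{72758360003942}}{38954} \approx 218.97$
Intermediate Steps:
$W = 37$ ($W = 19 + 18 = 37$)
$p = -72$
$T = 47952$ ($T = \left(-72\right) 37 \left(-18\right) = \left(-2664\right) \left(-18\right) = 47952$)
$D = - \frac{120185}{38954}$ ($D = \left(-120185\right) \frac{1}{38954} = - \frac{120185}{38954} \approx -3.0853$)
$\sqrt{T + D} = \sqrt{47952 - \frac{120185}{38954}} = \sqrt{\frac{1867802023}{38954}} = \frac{\sqrt{72758360003942}}{38954}$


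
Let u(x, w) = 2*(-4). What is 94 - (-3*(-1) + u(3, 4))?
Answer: 99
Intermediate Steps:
u(x, w) = -8
94 - (-3*(-1) + u(3, 4)) = 94 - (-3*(-1) - 8) = 94 - (3 - 8) = 94 - 1*(-5) = 94 + 5 = 99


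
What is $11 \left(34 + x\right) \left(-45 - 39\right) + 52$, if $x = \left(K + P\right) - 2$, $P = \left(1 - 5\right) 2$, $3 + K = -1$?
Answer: $-18428$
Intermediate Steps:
$K = -4$ ($K = -3 - 1 = -4$)
$P = -8$ ($P = \left(-4\right) 2 = -8$)
$x = -14$ ($x = \left(-4 - 8\right) - 2 = -12 - 2 = -14$)
$11 \left(34 + x\right) \left(-45 - 39\right) + 52 = 11 \left(34 - 14\right) \left(-45 - 39\right) + 52 = 11 \cdot 20 \left(-84\right) + 52 = 11 \left(-1680\right) + 52 = -18480 + 52 = -18428$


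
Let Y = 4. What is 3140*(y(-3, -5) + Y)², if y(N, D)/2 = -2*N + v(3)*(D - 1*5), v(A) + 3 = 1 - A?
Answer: 42251840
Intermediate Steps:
v(A) = -2 - A (v(A) = -3 + (1 - A) = -2 - A)
y(N, D) = 50 - 10*D - 4*N (y(N, D) = 2*(-2*N + (-2 - 1*3)*(D - 1*5)) = 2*(-2*N + (-2 - 3)*(D - 5)) = 2*(-2*N - 5*(-5 + D)) = 2*(-2*N + (25 - 5*D)) = 2*(25 - 5*D - 2*N) = 50 - 10*D - 4*N)
3140*(y(-3, -5) + Y)² = 3140*((50 - 10*(-5) - 4*(-3)) + 4)² = 3140*((50 + 50 + 12) + 4)² = 3140*(112 + 4)² = 3140*116² = 3140*13456 = 42251840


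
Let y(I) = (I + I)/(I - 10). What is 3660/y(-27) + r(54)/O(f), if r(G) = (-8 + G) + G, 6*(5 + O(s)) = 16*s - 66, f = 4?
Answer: 89605/36 ≈ 2489.0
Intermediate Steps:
O(s) = -16 + 8*s/3 (O(s) = -5 + (16*s - 66)/6 = -5 + (-66 + 16*s)/6 = -5 + (-11 + 8*s/3) = -16 + 8*s/3)
r(G) = -8 + 2*G
y(I) = 2*I/(-10 + I) (y(I) = (2*I)/(-10 + I) = 2*I/(-10 + I))
3660/y(-27) + r(54)/O(f) = 3660/((2*(-27)/(-10 - 27))) + (-8 + 2*54)/(-16 + (8/3)*4) = 3660/((2*(-27)/(-37))) + (-8 + 108)/(-16 + 32/3) = 3660/((2*(-27)*(-1/37))) + 100/(-16/3) = 3660/(54/37) + 100*(-3/16) = 3660*(37/54) - 75/4 = 22570/9 - 75/4 = 89605/36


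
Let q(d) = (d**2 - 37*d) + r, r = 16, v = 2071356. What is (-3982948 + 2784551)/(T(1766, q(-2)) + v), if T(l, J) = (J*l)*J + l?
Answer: -1198397/17677498 ≈ -0.067792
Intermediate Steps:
q(d) = 16 + d**2 - 37*d (q(d) = (d**2 - 37*d) + 16 = 16 + d**2 - 37*d)
T(l, J) = l + l*J**2 (T(l, J) = l*J**2 + l = l + l*J**2)
(-3982948 + 2784551)/(T(1766, q(-2)) + v) = (-3982948 + 2784551)/(1766*(1 + (16 + (-2)**2 - 37*(-2))**2) + 2071356) = -1198397/(1766*(1 + (16 + 4 + 74)**2) + 2071356) = -1198397/(1766*(1 + 94**2) + 2071356) = -1198397/(1766*(1 + 8836) + 2071356) = -1198397/(1766*8837 + 2071356) = -1198397/(15606142 + 2071356) = -1198397/17677498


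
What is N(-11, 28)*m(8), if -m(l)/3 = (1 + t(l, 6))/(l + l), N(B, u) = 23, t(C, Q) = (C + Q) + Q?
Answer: -1449/16 ≈ -90.563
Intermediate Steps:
t(C, Q) = C + 2*Q
m(l) = -3*(13 + l)/(2*l) (m(l) = -3*(1 + (l + 2*6))/(l + l) = -3*(1 + (l + 12))/(2*l) = -3*(1 + (12 + l))*1/(2*l) = -3*(13 + l)*1/(2*l) = -3*(13 + l)/(2*l))
N(-11, 28)*m(8) = 23*((3/2)*(-13 - 1*8)/8) = 23*((3/2)*(⅛)*(-13 - 8)) = 23*((3/2)*(⅛)*(-21)) = 23*(-63/16) = -1449/16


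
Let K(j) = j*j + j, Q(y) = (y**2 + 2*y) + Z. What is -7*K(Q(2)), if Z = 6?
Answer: -1470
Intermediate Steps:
Q(y) = 6 + y**2 + 2*y (Q(y) = (y**2 + 2*y) + 6 = 6 + y**2 + 2*y)
K(j) = j + j**2 (K(j) = j**2 + j = j + j**2)
-7*K(Q(2)) = -7*(6 + 2**2 + 2*2)*(1 + (6 + 2**2 + 2*2)) = -7*(6 + 4 + 4)*(1 + (6 + 4 + 4)) = -98*(1 + 14) = -98*15 = -7*210 = -1470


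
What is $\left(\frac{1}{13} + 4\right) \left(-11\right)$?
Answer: $- \frac{583}{13} \approx -44.846$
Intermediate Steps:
$\left(\frac{1}{13} + 4\right) \left(-11\right) = \frac{53}{13} \left(-11\right) = - \frac{583}{13}$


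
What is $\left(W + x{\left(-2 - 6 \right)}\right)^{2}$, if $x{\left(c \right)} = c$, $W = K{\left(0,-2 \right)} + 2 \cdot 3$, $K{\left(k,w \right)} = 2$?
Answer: $0$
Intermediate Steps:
$W = 8$ ($W = 2 + 2 \cdot 3 = 2 + 6 = 8$)
$\left(W + x{\left(-2 - 6 \right)}\right)^{2} = \left(8 - 8\right)^{2} = 0^{2} = 0$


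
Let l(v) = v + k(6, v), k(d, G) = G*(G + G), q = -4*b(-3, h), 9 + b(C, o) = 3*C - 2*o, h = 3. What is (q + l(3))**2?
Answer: 13689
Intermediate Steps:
b(C, o) = -9 - 2*o + 3*C (b(C, o) = -9 + (3*C - 2*o) = -9 + (-2*o + 3*C) = -9 - 2*o + 3*C)
q = 96 (q = -4*(-9 - 2*3 + 3*(-3)) = -4*(-9 - 6 - 9) = -4*(-24) = 96)
k(d, G) = 2*G**2 (k(d, G) = G*(2*G) = 2*G**2)
l(v) = v + 2*v**2
(q + l(3))**2 = (96 + 3*(1 + 2*3))**2 = (96 + 3*(1 + 6))**2 = (96 + 3*7)**2 = (96 + 21)**2 = 117**2 = 13689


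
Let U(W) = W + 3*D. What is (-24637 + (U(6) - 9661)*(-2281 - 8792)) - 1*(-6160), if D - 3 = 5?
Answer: 106625586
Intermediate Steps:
D = 8 (D = 3 + 5 = 8)
U(W) = 24 + W (U(W) = W + 3*8 = W + 24 = 24 + W)
(-24637 + (U(6) - 9661)*(-2281 - 8792)) - 1*(-6160) = (-24637 + ((24 + 6) - 9661)*(-2281 - 8792)) - 1*(-6160) = (-24637 + (30 - 9661)*(-11073)) + 6160 = (-24637 - 9631*(-11073)) + 6160 = (-24637 + 106644063) + 6160 = 106619426 + 6160 = 106625586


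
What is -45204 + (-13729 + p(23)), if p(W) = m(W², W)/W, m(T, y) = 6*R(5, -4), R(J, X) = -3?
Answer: -1355477/23 ≈ -58934.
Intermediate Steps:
m(T, y) = -18 (m(T, y) = 6*(-3) = -18)
p(W) = -18/W
-45204 + (-13729 + p(23)) = -45204 + (-13729 - 18/23) = -45204 - 315785/23 = -1355477/23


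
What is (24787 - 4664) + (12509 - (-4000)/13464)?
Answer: 54920156/1683 ≈ 32632.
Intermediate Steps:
(24787 - 4664) + (12509 - (-4000)/13464) = 20123 + (12509 - (-4000)/13464) = 20123 + (12509 - 1*(-500/1683)) = 20123 + (12509 + 500/1683) = 20123 + 21053147/1683 = 54920156/1683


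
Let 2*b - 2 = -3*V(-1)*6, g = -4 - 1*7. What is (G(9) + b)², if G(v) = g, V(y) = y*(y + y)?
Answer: 784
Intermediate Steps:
V(y) = 2*y² (V(y) = y*(2*y) = 2*y²)
g = -11 (g = -4 - 7 = -11)
G(v) = -11
b = -17 (b = 1 + (-6*(-1)²*6)/2 = 1 + (-6*6)/2 = 1 + (½)*(-36) = 1 - 18 = -17)
(G(9) + b)² = (-11 - 17)² = (-28)² = 784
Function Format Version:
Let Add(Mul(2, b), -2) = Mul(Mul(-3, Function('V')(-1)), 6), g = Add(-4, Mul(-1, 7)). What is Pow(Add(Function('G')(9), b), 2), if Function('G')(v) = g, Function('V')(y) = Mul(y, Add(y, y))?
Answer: 784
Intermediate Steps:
Function('V')(y) = Mul(2, Pow(y, 2)) (Function('V')(y) = Mul(y, Mul(2, y)) = Mul(2, Pow(y, 2)))
g = -11 (g = Add(-4, -7) = -11)
Function('G')(v) = -11
b = -17 (b = Add(1, Mul(Rational(1, 2), Mul(Mul(-3, Mul(2, Pow(-1, 2))), 6))) = Add(1, Mul(Rational(1, 2), Mul(Mul(-3, Mul(2, 1)), 6))) = Add(1, Mul(Rational(1, 2), Mul(Mul(-3, 2), 6))) = Add(1, Mul(Rational(1, 2), Mul(-6, 6))) = Add(1, Mul(Rational(1, 2), -36)) = Add(1, -18) = -17)
Pow(Add(Function('G')(9), b), 2) = Pow(Add(-11, -17), 2) = Pow(-28, 2) = 784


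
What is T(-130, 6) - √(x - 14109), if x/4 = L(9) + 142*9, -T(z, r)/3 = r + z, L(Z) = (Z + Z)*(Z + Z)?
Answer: 372 - I*√7701 ≈ 372.0 - 87.755*I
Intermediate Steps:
L(Z) = 4*Z² (L(Z) = (2*Z)*(2*Z) = 4*Z²)
T(z, r) = -3*r - 3*z (T(z, r) = -3*(r + z) = -3*r - 3*z)
x = 6408 (x = 4*(4*9² + 142*9) = 4*(4*81 + 1278) = 4*(324 + 1278) = 4*1602 = 6408)
T(-130, 6) - √(x - 14109) = (-3*6 - 3*(-130)) - √(6408 - 14109) = (-18 + 390) - √(-7701) = 372 - I*√7701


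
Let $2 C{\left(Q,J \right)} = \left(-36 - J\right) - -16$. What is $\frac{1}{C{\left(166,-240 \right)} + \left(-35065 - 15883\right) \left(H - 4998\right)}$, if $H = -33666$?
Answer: $\frac{1}{1969853582} \approx 5.0765 \cdot 10^{-10}$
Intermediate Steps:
$C{\left(Q,J \right)} = -10 - \frac{J}{2}$ ($C{\left(Q,J \right)} = \frac{\left(-36 - J\right) - -16}{2} = \frac{\left(-36 - J\right) + 16}{2} = \frac{-20 - J}{2} = -10 - \frac{J}{2}$)
$\frac{1}{C{\left(166,-240 \right)} + \left(-35065 - 15883\right) \left(H - 4998\right)} = \frac{1}{\left(-10 - -120\right) + \left(-35065 - 15883\right) \left(-33666 - 4998\right)} = \frac{1}{\left(-10 + 120\right) - -1969853472} = \frac{1}{110 + 1969853472} = \frac{1}{1969853582}$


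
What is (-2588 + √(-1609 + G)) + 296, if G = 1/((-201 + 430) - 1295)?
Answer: -2292 + I*√1828397870/1066 ≈ -2292.0 + 40.112*I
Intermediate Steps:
G = -1/1066 (G = 1/(229 - 1295) = 1/(-1066) = -1/1066 ≈ -0.00093809)
(-2588 + √(-1609 + G)) + 296 = (-2588 + √(-1609 - 1/1066)) + 296 = (-2588 + √(-1715195/1066)) + 296 = (-2588 + I*√1828397870/1066) + 296 = -2292 + I*√1828397870/1066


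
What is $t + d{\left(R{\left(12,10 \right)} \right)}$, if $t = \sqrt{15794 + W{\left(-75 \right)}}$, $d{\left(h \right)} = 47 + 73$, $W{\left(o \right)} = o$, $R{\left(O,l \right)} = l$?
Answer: $120 + \sqrt{15719} \approx 245.38$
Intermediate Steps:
$d{\left(h \right)} = 120$
$t = \sqrt{15719}$ ($t = \sqrt{15794 - 75} = \sqrt{15719} \approx 125.38$)
$t + d{\left(R{\left(12,10 \right)} \right)} = \sqrt{15719} + 120 = 120 + \sqrt{15719}$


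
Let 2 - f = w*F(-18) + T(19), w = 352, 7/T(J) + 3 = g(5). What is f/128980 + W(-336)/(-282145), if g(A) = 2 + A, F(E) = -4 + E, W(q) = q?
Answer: 1782670957/29112849680 ≈ 0.061233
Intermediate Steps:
T(J) = 7/4 (T(J) = 7/(-3 + (2 + 5)) = 7/(-3 + 7) = 7/4)
f = 30977/4 (f = 2 - (352*(-4 - 18) + 7/4) = 2 - (352*(-22) + 7/4) = 2 - (-7744 + 7/4) = 2 - 1*(-30969/4) = 2 + 30969/4 = 30977/4 ≈ 7744.3)
f/128980 + W(-336)/(-282145) = (30977/4)/128980 - 336/(-282145) = (30977/4)*(1/128980) - 336*(-1/282145) = 30977/515920 + 336/282145 = 1782670957/29112849680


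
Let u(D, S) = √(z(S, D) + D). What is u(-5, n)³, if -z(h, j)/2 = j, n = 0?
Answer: 5*√5 ≈ 11.180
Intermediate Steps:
z(h, j) = -2*j
u(D, S) = √(-D) (u(D, S) = √(-2*D + D) = √(-D))
u(-5, n)³ = (√(-1*(-5)))³ = (√5)³ = 5*√5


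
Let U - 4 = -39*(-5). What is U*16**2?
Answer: 50944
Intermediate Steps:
U = 199 (U = 4 - 39*(-5) = 4 + 195 = 199)
U*16**2 = 199*16**2 = 199*256 = 50944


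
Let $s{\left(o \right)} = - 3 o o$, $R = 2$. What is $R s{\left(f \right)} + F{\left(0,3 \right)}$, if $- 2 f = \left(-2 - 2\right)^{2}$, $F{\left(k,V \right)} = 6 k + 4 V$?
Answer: $-372$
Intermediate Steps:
$F{\left(k,V \right)} = 4 V + 6 k$
$f = -8$ ($f = - \frac{\left(-2 - 2\right)^{2}}{2} = - \frac{\left(-4\right)^{2}}{2} = \left(- \frac{1}{2}\right) 16 = -8$)
$s{\left(o \right)} = - 3 o^{2}$
$R s{\left(f \right)} + F{\left(0,3 \right)} = 2 \left(- 3 \left(-8\right)^{2}\right) + \left(4 \cdot 3 + 6 \cdot 0\right) = 2 \left(\left(-3\right) 64\right) + \left(12 + 0\right) = 2 \left(-192\right) + 12 = -384 + 12 = -372$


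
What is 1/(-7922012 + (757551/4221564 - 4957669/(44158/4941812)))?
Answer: -31069303852/17484091627884950813 ≈ -1.7770e-9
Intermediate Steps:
1/(-7922012 + (757551/4221564 - 4957669/(44158/4941812))) = 1/(-7922012 + (757551*(1/4221564) - 4957669/(44158*(1/4941812)))) = 1/(-7922012 + (252517/1407188 - 4957669/22079/2470906)) = 1/(-7922012 + (252517/1407188 - 4957669*2470906/22079)) = 1/(-7922012 + (252517/1407188 - 12249934078114/22079)) = 1/(-7922012 - 17237960229937760589/31069303852) = 1/(-17484091627884950813/31069303852) = -31069303852/17484091627884950813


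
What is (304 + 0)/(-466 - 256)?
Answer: -8/19 ≈ -0.42105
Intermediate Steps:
(304 + 0)/(-466 - 256) = 304/(-722) = 304*(-1/722) = -8/19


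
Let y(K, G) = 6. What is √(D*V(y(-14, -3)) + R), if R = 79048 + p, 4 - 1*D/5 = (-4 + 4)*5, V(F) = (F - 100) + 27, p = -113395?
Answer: I*√35687 ≈ 188.91*I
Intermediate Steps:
V(F) = -73 + F (V(F) = (-100 + F) + 27 = -73 + F)
D = 20 (D = 20 - 5*(-4 + 4)*5 = 20 - 0*5 = 20 - 5*0 = 20 + 0 = 20)
R = -34347 (R = 79048 - 113395 = -34347)
√(D*V(y(-14, -3)) + R) = √(20*(-73 + 6) - 34347) = √(20*(-67) - 34347) = √(-1340 - 34347) = √(-35687) = I*√35687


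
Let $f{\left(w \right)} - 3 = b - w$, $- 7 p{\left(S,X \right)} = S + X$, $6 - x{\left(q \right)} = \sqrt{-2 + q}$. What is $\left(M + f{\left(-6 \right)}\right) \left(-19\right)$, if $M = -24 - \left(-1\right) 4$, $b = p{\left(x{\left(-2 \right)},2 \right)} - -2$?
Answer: $\frac{1349}{7} - \frac{38 i}{7} \approx 192.71 - 5.4286 i$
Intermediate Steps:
$x{\left(q \right)} = 6 - \sqrt{-2 + q}$
$p{\left(S,X \right)} = - \frac{S}{7} - \frac{X}{7}$ ($p{\left(S,X \right)} = - \frac{S + X}{7} = - \frac{S}{7} - \frac{X}{7}$)
$b = \frac{6}{7} + \frac{2 i}{7}$ ($b = \left(- \frac{6 - \sqrt{-2 - 2}}{7} - \frac{2}{7}\right) - -2 = \left(- \frac{6 - \sqrt{-4}}{7} - \frac{2}{7}\right) + 2 = \left(- \frac{6 - 2 i}{7} - \frac{2}{7}\right) + 2 = \left(\left(- \frac{6}{7} + \frac{2 i}{7}\right) - \frac{2}{7}\right) + 2 = \left(- \frac{8}{7} + \frac{2 i}{7}\right) + 2 = \frac{6}{7} + \frac{2 i}{7} \approx 0.85714 + 0.28571 i$)
$M = -20$ ($M = -24 - -4 = -24 + 4 = -20$)
$f{\left(w \right)} = \frac{27}{7} - w + \frac{2 i}{7}$ ($f{\left(w \right)} = 3 - \left(- \frac{6}{7} + w - \frac{2 i}{7}\right) = 3 + \left(\frac{6}{7} - w + \frac{2 i}{7}\right) = \frac{27}{7} - w + \frac{2 i}{7}$)
$\left(M + f{\left(-6 \right)}\right) \left(-19\right) = \left(-20 + \left(\frac{27}{7} - -6 + \frac{2 i}{7}\right)\right) \left(-19\right) = \left(-20 + \left(\frac{27}{7} + 6 + \frac{2 i}{7}\right)\right) \left(-19\right) = \left(-20 + \left(\frac{69}{7} + \frac{2 i}{7}\right)\right) \left(-19\right) = \left(- \frac{71}{7} + \frac{2 i}{7}\right) \left(-19\right) = \frac{1349}{7} - \frac{38 i}{7}$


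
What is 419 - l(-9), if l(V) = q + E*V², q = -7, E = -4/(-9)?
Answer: 390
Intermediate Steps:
E = 4/9 (E = -4*(-⅑) = 4/9 ≈ 0.44444)
l(V) = -7 + 4*V²/9
419 - l(-9) = 419 - (-7 + (4/9)*(-9)²) = 419 - (-7 + (4/9)*81) = 419 - (-7 + 36) = 419 - 1*29 = 419 - 29 = 390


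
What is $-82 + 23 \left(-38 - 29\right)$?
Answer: $-1623$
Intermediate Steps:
$-82 + 23 \left(-38 - 29\right) = -82 + 23 \left(-67\right) = -82 - 1541 = -1623$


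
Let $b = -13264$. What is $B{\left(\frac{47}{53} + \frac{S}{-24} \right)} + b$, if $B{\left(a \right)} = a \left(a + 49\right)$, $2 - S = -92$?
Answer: $- \frac{5421574643}{404496} \approx -13403.0$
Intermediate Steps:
$S = 94$ ($S = 2 - -92 = 2 + 92 = 94$)
$B{\left(a \right)} = a \left(49 + a\right)$
$B{\left(\frac{47}{53} + \frac{S}{-24} \right)} + b = \left(\frac{47}{53} + \frac{94}{-24}\right) \left(49 + \left(\frac{47}{53} + \frac{94}{-24}\right)\right) - 13264 = \left(47 \cdot \frac{1}{53} + 94 \left(- \frac{1}{24}\right)\right) \left(49 + \left(47 \cdot \frac{1}{53} + 94 \left(- \frac{1}{24}\right)\right)\right) - 13264 = \left(\frac{47}{53} - \frac{47}{12}\right) \left(49 + \left(\frac{47}{53} - \frac{47}{12}\right)\right) - 13264 = - \frac{1927 \left(49 - \frac{1927}{636}\right)}{636} - 13264 = \left(- \frac{1927}{636}\right) \frac{29237}{636} - 13264 = - \frac{56339699}{404496} - 13264 = - \frac{5421574643}{404496}$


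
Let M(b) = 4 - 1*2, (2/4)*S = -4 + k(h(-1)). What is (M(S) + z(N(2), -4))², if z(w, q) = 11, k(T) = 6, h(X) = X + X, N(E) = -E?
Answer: 169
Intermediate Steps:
h(X) = 2*X
S = 4 (S = 2*(-4 + 6) = 2*2 = 4)
M(b) = 2 (M(b) = 4 - 2 = 2)
(M(S) + z(N(2), -4))² = (2 + 11)² = 13² = 169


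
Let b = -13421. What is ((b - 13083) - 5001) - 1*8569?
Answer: -40074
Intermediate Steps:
((b - 13083) - 5001) - 1*8569 = ((-13421 - 13083) - 5001) - 1*8569 = (-26504 - 5001) - 8569 = -31505 - 8569 = -40074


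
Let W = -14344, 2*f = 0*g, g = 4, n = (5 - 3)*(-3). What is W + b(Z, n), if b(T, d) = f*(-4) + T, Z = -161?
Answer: -14505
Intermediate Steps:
n = -6 (n = 2*(-3) = -6)
f = 0 (f = (0*4)/2 = (1/2)*0 = 0)
b(T, d) = T (b(T, d) = 0*(-4) + T = 0 + T = T)
W + b(Z, n) = -14344 - 161 = -14505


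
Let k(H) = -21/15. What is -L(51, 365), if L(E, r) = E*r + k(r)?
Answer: -93068/5 ≈ -18614.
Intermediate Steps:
k(H) = -7/5 (k(H) = -21*1/15 = -7/5)
L(E, r) = -7/5 + E*r (L(E, r) = E*r - 7/5 = -7/5 + E*r)
-L(51, 365) = -(-7/5 + 51*365) = -(-7/5 + 18615) = -1*93068/5 = -93068/5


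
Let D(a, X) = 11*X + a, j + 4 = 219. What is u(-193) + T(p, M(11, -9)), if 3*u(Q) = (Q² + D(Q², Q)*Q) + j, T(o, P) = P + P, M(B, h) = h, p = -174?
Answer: -6741908/3 ≈ -2.2473e+6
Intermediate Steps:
j = 215 (j = -4 + 219 = 215)
T(o, P) = 2*P
D(a, X) = a + 11*X
u(Q) = 215/3 + Q²/3 + Q*(Q² + 11*Q)/3 (u(Q) = ((Q² + (Q² + 11*Q)*Q) + 215)/3 = ((Q² + Q*(Q² + 11*Q)) + 215)/3 = (215 + Q² + Q*(Q² + 11*Q))/3 = 215/3 + Q²/3 + Q*(Q² + 11*Q)/3)
u(-193) + T(p, M(11, -9)) = (215/3 + 4*(-193)² + (⅓)*(-193)³) + 2*(-9) = (215/3 + 4*37249 + (⅓)*(-7189057)) - 18 = (215/3 + 148996 - 7189057/3) - 18 = -6741854/3 - 18 = -6741908/3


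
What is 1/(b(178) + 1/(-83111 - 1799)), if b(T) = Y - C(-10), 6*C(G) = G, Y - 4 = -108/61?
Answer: 15538530/60540647 ≈ 0.25666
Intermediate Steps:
Y = 136/61 (Y = 4 - 108/61 = 136/61 ≈ 2.2295)
C(G) = G/6
b(T) = 713/183 (b(T) = 136/61 - (-10)/6 = 136/61 - 1*(-5/3) = 136/61 + 5/3 = 713/183)
1/(b(178) + 1/(-83111 - 1799)) = 1/(713/183 + 1/(-83111 - 1799)) = 1/(713/183 + 1/(-84910)) = 1/(713/183 - 1/84910) = 1/(60540647/15538530) = 15538530/60540647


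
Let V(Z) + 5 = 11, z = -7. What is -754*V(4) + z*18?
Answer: -4650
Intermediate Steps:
V(Z) = 6 (V(Z) = -5 + 11 = 6)
-754*V(4) + z*18 = -754*6 - 7*18 = -4524 - 126 = -4650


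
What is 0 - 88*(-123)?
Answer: 10824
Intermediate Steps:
0 - 88*(-123) = 0 + 10824 = 10824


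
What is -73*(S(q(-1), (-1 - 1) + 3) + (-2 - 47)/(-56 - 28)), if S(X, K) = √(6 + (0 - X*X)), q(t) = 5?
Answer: -511/12 - 73*I*√19 ≈ -42.583 - 318.2*I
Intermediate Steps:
S(X, K) = √(6 - X²) (S(X, K) = √(6 + (0 - X²)) = √(6 - X²))
-73*(S(q(-1), (-1 - 1) + 3) + (-2 - 47)/(-56 - 28)) = -73*(√(6 - 1*5²) + (-2 - 47)/(-56 - 28)) = -73*(√(6 - 1*25) - 49/(-84)) = -73*(√(6 - 25) - 49*(-1/84)) = -73*(√(-19) + 7/12) = -73*(I*√19 + 7/12) = -73*(7/12 + I*√19) = -511/12 - 73*I*√19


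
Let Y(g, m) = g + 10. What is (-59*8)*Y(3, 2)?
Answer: -6136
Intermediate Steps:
Y(g, m) = 10 + g
(-59*8)*Y(3, 2) = (-59*8)*(10 + 3) = -472*13 = -6136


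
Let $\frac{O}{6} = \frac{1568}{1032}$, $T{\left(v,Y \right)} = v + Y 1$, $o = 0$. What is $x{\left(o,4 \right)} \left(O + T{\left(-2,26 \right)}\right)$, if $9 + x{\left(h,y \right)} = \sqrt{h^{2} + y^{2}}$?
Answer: $- \frac{7120}{43} \approx -165.58$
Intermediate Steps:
$T{\left(v,Y \right)} = Y + v$ ($T{\left(v,Y \right)} = v + Y = Y + v$)
$x{\left(h,y \right)} = -9 + \sqrt{h^{2} + y^{2}}$
$O = \frac{392}{43}$ ($O = 6 \cdot \frac{1568}{1032} = 6 \cdot 1568 \cdot \frac{1}{1032} = 6 \cdot \frac{196}{129} = \frac{392}{43} \approx 9.1163$)
$x{\left(o,4 \right)} \left(O + T{\left(-2,26 \right)}\right) = \left(-9 + \sqrt{0^{2} + 4^{2}}\right) \left(\frac{392}{43} + \left(26 - 2\right)\right) = \left(-9 + \sqrt{0 + 16}\right) \left(\frac{392}{43} + 24\right) = \left(-9 + \sqrt{16}\right) \frac{1424}{43} = \left(-9 + 4\right) \frac{1424}{43} = \left(-5\right) \frac{1424}{43} = - \frac{7120}{43}$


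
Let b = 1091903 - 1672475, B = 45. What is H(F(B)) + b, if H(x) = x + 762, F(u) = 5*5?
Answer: -579785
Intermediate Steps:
F(u) = 25
H(x) = 762 + x
b = -580572
H(F(B)) + b = (762 + 25) - 580572 = 787 - 580572 = -579785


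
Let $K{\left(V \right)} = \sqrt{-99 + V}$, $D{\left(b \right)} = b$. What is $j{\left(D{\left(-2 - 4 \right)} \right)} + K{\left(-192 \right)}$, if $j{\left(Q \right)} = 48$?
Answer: $48 + i \sqrt{291} \approx 48.0 + 17.059 i$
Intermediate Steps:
$j{\left(D{\left(-2 - 4 \right)} \right)} + K{\left(-192 \right)} = 48 + \sqrt{-99 - 192} = 48 + \sqrt{-291} = 48 + i \sqrt{291}$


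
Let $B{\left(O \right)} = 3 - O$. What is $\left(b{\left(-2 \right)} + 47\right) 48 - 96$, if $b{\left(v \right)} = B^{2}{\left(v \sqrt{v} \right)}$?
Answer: $2208 + 576 i \sqrt{2} \approx 2208.0 + 814.59 i$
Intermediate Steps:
$b{\left(v \right)} = \left(3 - v^{\frac{3}{2}}\right)^{2}$ ($b{\left(v \right)} = \left(3 - v \sqrt{v}\right)^{2} = \left(3 - v^{\frac{3}{2}}\right)^{2}$)
$\left(b{\left(-2 \right)} + 47\right) 48 - 96 = \left(\left(-3 + \left(-2\right)^{\frac{3}{2}}\right)^{2} + 47\right) 48 - 96 = \left(\left(-3 - 2 i \sqrt{2}\right)^{2} + 47\right) 48 - 96 = \left(47 + \left(-3 - 2 i \sqrt{2}\right)^{2}\right) 48 - 96 = \left(2256 + 48 \left(-3 - 2 i \sqrt{2}\right)^{2}\right) - 96 = 2160 + 48 \left(-3 - 2 i \sqrt{2}\right)^{2}$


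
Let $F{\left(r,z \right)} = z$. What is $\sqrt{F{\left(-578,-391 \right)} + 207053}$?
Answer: $\sqrt{206662} \approx 454.6$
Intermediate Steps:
$\sqrt{F{\left(-578,-391 \right)} + 207053} = \sqrt{-391 + 207053} = \sqrt{206662}$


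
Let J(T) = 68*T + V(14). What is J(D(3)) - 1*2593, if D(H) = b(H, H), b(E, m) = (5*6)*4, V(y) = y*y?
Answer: 5763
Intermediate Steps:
V(y) = y²
b(E, m) = 120 (b(E, m) = 30*4 = 120)
D(H) = 120
J(T) = 196 + 68*T (J(T) = 68*T + 14² = 68*T + 196 = 196 + 68*T)
J(D(3)) - 1*2593 = (196 + 68*120) - 1*2593 = (196 + 8160) - 2593 = 8356 - 2593 = 5763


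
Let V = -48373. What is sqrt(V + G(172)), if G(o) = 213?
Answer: 4*I*sqrt(3010) ≈ 219.45*I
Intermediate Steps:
sqrt(V + G(172)) = sqrt(-48373 + 213) = sqrt(-48160) = 4*I*sqrt(3010)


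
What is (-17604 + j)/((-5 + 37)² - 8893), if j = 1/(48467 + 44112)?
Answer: 1629760715/728504151 ≈ 2.2371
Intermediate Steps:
j = 1/92579 ≈ 1.0802e-5
(-17604 + j)/((-5 + 37)² - 8893) = (-17604 + 1/92579)/((-5 + 37)² - 8893) = -1629760715/(92579*(32² - 8893)) = -1629760715/(92579*(1024 - 8893)) = -1629760715/92579/(-7869) = -1629760715/92579*(-1/7869) = 1629760715/728504151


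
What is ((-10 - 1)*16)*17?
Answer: -2992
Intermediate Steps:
((-10 - 1)*16)*17 = -11*16*17 = -176*17 = -2992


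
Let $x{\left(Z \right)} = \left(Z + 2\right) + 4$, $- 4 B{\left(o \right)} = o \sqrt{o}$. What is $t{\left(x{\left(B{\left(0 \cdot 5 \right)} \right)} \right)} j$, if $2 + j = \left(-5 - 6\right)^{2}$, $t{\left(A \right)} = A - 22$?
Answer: $-1904$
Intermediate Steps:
$B{\left(o \right)} = - \frac{o^{\frac{3}{2}}}{4}$ ($B{\left(o \right)} = - \frac{o \sqrt{o}}{4} = - \frac{o^{\frac{3}{2}}}{4}$)
$x{\left(Z \right)} = 6 + Z$ ($x{\left(Z \right)} = \left(2 + Z\right) + 4 = 6 + Z$)
$t{\left(A \right)} = -22 + A$
$j = 119$ ($j = -2 + \left(-5 - 6\right)^{2} = -2 + \left(-11\right)^{2} = -2 + 121 = 119$)
$t{\left(x{\left(B{\left(0 \cdot 5 \right)} \right)} \right)} j = \left(-22 + \left(6 - \frac{\left(0 \cdot 5\right)^{\frac{3}{2}}}{4}\right)\right) 119 = \left(-22 + \left(6 - \frac{0^{\frac{3}{2}}}{4}\right)\right) 119 = \left(-22 + \left(6 - 0\right)\right) 119 = \left(-22 + \left(6 + 0\right)\right) 119 = \left(-22 + 6\right) 119 = \left(-16\right) 119 = -1904$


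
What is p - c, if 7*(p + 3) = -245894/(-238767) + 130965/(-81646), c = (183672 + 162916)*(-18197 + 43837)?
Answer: -1212659290475510502433/136460593374 ≈ -8.8865e+9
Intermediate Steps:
c = 8886516320 (c = 346588*25640 = 8886516320)
p = -420575638753/136460593374 (p = -3 + (-245894/(-238767) + 130965/(-81646))/7 = -3 + (-245894*(-1/238767) + 130965*(-1/81646))/7 = -3 + (245894/238767 - 130965/81646)/7 = -3 + (⅐)*(-11193858631/19494370482) = -3 - 11193858631/136460593374 = -420575638753/136460593374 ≈ -3.0820)
p - c = -420575638753/136460593374 - 1*8886516320 = -420575638753/136460593374 - 8886516320 = -1212659290475510502433/136460593374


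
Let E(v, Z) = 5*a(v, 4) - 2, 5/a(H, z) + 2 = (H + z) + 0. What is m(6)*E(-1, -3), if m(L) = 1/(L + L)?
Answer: 23/12 ≈ 1.9167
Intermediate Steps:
a(H, z) = 5/(-2 + H + z) (a(H, z) = 5/(-2 + ((H + z) + 0)) = 5/(-2 + (H + z)) = 5/(-2 + H + z))
m(L) = 1/(2*L)
E(v, Z) = -2 + 25/(2 + v) (E(v, Z) = 5*(5/(-2 + v + 4)) - 2 = 5*(5/(2 + v)) - 2 = 25/(2 + v) - 2 = -2 + 25/(2 + v))
m(6)*E(-1, -3) = ((½)/6)*((21 - 2*(-1))/(2 - 1)) = ((½)*(⅙))*((21 + 2)/1) = (1*23)/12 = (1/12)*23 = 23/12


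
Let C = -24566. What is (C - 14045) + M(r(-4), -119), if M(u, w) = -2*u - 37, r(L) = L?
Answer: -38640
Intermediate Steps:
M(u, w) = -37 - 2*u
(C - 14045) + M(r(-4), -119) = (-24566 - 14045) + (-37 - 2*(-4)) = -38611 + (-37 + 8) = -38611 - 29 = -38640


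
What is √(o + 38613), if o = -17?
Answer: 2*√9649 ≈ 196.46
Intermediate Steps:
√(o + 38613) = √(-17 + 38613) = √38596 = 2*√9649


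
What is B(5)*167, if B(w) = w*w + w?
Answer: 5010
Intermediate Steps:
B(w) = w + w**2 (B(w) = w**2 + w = w + w**2)
B(5)*167 = (5*(1 + 5))*167 = (5*6)*167 = 30*167 = 5010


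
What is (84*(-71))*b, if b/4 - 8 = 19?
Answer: -644112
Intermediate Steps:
b = 108 (b = 32 + 4*19 = 32 + 76 = 108)
(84*(-71))*b = (84*(-71))*108 = -5964*108 = -644112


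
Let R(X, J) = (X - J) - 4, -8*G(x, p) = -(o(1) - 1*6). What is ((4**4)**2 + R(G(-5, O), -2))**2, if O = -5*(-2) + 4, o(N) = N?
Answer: 274855887289/64 ≈ 4.2946e+9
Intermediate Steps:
O = 14 (O = 10 + 4 = 14)
G(x, p) = -5/8 (G(x, p) = -(-1)*(1 - 1*6)/8 = -(-1)*(1 - 6)/8 = -(-1)*(-5)/8 = -1/8*5 = -5/8)
R(X, J) = -4 + X - J
((4**4)**2 + R(G(-5, O), -2))**2 = ((4**4)**2 + (-4 - 5/8 - 1*(-2)))**2 = (256**2 + (-4 - 5/8 + 2))**2 = (65536 - 21/8)**2 = (524267/8)**2 = 274855887289/64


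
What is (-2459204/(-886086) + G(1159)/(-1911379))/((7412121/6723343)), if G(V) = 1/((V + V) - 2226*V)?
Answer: 667705606454259338893873/265230566937919911673872 ≈ 2.5175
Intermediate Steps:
G(V) = -1/(2224*V) (G(V) = 1/(2*V - 2226*V) = 1/(-2224*V) = -1/(2224*V))
(-2459204/(-886086) + G(1159)/(-1911379))/((7412121/6723343)) = (-2459204/(-886086) - 1/2224/1159/(-1911379))/((7412121/6723343)) = (-2459204*(-1/886086) - 1/2224*1/1159*(-1/1911379))/((7412121*(1/6723343))) = (1229602/443043 - 1/2577616*(-1/1911379))/(7412121/6723343) = (1229602/443043 + 1/4926801092464)*(6723343/7412121) = (99311548801579711/35783356334566032)*(6723343/7412121) = 667705606454259338893873/265230566937919911673872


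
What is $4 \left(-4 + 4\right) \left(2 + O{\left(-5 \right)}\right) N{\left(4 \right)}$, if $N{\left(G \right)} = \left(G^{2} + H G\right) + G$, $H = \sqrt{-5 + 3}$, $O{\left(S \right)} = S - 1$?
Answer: $0$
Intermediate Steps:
$O{\left(S \right)} = -1 + S$
$H = i \sqrt{2}$ ($H = \sqrt{-2} = i \sqrt{2} \approx 1.4142 i$)
$N{\left(G \right)} = G + G^{2} + i G \sqrt{2}$ ($N{\left(G \right)} = \left(G^{2} + i \sqrt{2} G\right) + G = \left(G^{2} + i G \sqrt{2}\right) + G = G + G^{2} + i G \sqrt{2}$)
$4 \left(-4 + 4\right) \left(2 + O{\left(-5 \right)}\right) N{\left(4 \right)} = 4 \left(-4 + 4\right) \left(2 - 6\right) 4 \left(1 + 4 + i \sqrt{2}\right) = 4 \cdot 0 \left(2 - 6\right) 4 \left(5 + i \sqrt{2}\right) = 0 \left(-4\right) \left(20 + 4 i \sqrt{2}\right) = 0 \left(20 + 4 i \sqrt{2}\right) = 0$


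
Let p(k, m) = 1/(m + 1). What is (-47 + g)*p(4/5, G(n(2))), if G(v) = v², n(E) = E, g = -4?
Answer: -51/5 ≈ -10.200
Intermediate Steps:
p(k, m) = 1/(1 + m)
(-47 + g)*p(4/5, G(n(2))) = (-47 - 4)/(1 + 2²) = -51/(1 + 4) = -51/5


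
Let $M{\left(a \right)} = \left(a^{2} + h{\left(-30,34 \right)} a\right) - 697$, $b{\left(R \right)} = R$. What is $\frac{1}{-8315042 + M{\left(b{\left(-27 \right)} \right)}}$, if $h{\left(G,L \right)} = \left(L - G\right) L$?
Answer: $- \frac{1}{8373762} \approx -1.1942 \cdot 10^{-7}$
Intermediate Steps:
$h{\left(G,L \right)} = L \left(L - G\right)$
$M{\left(a \right)} = -697 + a^{2} + 2176 a$ ($M{\left(a \right)} = \left(a^{2} + 34 \left(34 - -30\right) a\right) - 697 = \left(a^{2} + 34 \left(34 + 30\right) a\right) - 697 = \left(a^{2} + 34 \cdot 64 a\right) - 697 = \left(a^{2} + 2176 a\right) - 697 = -697 + a^{2} + 2176 a$)
$\frac{1}{-8315042 + M{\left(b{\left(-27 \right)} \right)}} = \frac{1}{-8315042 + \left(-697 + \left(-27\right)^{2} + 2176 \left(-27\right)\right)} = \frac{1}{-8315042 - 58720} = \frac{1}{-8373762} = - \frac{1}{8373762}$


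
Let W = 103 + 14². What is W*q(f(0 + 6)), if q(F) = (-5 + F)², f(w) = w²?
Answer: 287339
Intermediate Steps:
W = 299 (W = 103 + 196 = 299)
W*q(f(0 + 6)) = 299*(-5 + (0 + 6)²)² = 299*(-5 + 6²)² = 299*(-5 + 36)² = 299*31² = 299*961 = 287339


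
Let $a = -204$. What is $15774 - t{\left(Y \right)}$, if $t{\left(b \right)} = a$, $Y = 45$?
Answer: $15978$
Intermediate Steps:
$t{\left(b \right)} = -204$
$15774 - t{\left(Y \right)} = 15774 - -204 = 15774 + 204 = 15978$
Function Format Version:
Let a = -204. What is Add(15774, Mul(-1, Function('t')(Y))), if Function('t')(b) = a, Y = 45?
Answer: 15978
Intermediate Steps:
Function('t')(b) = -204
Add(15774, Mul(-1, Function('t')(Y))) = Add(15774, Mul(-1, -204)) = Add(15774, 204) = 15978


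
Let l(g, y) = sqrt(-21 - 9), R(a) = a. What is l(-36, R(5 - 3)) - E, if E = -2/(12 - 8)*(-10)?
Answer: -5 + I*sqrt(30) ≈ -5.0 + 5.4772*I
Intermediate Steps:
E = 5 (E = -2/4*(-10) = -2*1/4*(-10) = -1/2*(-10) = 5)
l(g, y) = I*sqrt(30) (l(g, y) = sqrt(-30) = I*sqrt(30))
l(-36, R(5 - 3)) - E = I*sqrt(30) - 1*5 = I*sqrt(30) - 5 = -5 + I*sqrt(30)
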